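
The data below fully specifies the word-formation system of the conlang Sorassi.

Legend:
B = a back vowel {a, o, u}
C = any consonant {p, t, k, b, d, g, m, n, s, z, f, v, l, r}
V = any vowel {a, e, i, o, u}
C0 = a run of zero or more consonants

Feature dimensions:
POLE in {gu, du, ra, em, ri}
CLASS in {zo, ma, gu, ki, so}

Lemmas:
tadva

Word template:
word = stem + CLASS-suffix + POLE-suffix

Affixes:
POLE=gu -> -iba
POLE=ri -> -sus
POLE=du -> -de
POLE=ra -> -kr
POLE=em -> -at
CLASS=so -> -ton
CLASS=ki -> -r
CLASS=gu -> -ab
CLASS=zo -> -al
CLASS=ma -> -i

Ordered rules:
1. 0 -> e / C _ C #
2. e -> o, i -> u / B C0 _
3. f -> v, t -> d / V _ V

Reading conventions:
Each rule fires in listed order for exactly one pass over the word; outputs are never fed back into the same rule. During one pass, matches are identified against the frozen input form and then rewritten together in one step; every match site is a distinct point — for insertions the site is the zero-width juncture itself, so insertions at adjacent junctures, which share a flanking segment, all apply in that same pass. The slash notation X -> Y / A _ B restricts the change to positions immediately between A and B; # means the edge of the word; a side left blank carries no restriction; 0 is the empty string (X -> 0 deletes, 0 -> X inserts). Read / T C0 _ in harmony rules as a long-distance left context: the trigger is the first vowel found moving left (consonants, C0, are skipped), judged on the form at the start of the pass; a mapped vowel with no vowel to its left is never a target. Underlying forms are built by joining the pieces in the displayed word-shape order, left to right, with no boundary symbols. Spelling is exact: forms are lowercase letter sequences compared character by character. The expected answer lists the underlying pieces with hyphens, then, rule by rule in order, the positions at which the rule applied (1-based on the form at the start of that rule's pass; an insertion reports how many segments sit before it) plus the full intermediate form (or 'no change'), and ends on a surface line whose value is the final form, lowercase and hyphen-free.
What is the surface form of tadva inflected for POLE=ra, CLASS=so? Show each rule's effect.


underlying: tadva-ton-kr
1. 0 -> e / C _ C #: inserts after position(s) 9: tadvatonker
2. e -> o, i -> u / B C0 _: fires at position(s) 10: tadvatonkor
3. f -> v, t -> d / V _ V: fires at position(s) 6: tadvadonkor
surface: tadvadonkor


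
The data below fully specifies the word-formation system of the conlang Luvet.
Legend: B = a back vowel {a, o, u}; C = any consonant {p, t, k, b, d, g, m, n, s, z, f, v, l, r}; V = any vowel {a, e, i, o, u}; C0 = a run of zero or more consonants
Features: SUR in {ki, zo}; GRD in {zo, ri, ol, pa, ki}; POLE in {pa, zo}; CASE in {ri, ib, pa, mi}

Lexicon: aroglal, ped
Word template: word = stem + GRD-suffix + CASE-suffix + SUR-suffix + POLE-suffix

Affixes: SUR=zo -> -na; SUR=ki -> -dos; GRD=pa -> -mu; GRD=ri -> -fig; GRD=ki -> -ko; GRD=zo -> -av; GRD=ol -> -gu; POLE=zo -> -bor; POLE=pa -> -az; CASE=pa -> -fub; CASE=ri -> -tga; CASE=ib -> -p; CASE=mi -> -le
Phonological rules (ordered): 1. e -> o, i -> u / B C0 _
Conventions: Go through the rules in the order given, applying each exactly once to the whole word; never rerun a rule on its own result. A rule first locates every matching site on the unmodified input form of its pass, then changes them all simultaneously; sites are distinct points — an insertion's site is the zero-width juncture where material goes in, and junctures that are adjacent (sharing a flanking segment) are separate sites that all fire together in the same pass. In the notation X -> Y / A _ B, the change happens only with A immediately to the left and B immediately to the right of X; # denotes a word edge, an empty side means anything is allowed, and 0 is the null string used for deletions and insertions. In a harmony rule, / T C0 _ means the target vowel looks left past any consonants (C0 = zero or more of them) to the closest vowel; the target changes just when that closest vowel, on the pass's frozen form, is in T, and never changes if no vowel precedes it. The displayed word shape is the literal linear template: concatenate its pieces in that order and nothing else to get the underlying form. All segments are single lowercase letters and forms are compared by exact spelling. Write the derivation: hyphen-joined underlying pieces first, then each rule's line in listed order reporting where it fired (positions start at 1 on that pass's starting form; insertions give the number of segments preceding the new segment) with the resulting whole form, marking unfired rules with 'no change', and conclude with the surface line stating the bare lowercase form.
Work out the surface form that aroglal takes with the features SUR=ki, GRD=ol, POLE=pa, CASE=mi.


underlying: aroglal-gu-le-dos-az
1. e -> o, i -> u / B C0 _: fires at position(s) 11: aroglalgulodosaz
surface: aroglalgulodosaz


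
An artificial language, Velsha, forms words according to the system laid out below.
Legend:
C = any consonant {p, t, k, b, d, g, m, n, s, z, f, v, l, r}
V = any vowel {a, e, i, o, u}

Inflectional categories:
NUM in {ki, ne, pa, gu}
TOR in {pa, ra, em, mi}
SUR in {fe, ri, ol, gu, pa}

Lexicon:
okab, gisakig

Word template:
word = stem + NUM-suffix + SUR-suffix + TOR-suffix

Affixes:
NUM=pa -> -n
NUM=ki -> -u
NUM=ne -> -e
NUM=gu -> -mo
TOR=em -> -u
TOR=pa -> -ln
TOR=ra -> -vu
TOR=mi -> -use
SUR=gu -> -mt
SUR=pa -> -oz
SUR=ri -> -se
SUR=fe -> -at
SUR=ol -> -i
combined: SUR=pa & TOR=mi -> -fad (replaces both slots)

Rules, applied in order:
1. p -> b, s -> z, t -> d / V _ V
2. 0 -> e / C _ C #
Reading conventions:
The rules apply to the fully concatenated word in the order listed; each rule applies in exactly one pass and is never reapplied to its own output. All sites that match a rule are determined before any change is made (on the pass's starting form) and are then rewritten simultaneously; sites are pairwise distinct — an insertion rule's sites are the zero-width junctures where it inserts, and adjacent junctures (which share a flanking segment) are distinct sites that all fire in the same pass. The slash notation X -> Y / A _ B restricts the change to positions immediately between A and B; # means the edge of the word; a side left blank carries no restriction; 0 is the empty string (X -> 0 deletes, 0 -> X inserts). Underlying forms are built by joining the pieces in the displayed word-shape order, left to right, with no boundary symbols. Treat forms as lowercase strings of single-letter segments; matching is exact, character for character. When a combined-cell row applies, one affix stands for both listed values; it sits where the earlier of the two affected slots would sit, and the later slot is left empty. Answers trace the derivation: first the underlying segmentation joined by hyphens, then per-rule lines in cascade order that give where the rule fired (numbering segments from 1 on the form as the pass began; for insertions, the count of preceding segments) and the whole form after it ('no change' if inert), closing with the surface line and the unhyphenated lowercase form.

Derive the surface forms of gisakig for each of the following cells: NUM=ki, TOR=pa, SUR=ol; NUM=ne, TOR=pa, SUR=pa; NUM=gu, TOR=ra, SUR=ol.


cell NUM=ki, TOR=pa, SUR=ol:
underlying: gisakig-u-i-ln
1. p -> b, s -> z, t -> d / V _ V: fires at position(s) 3: gizakiguiln
2. 0 -> e / C _ C #: inserts after position(s) 10: gizakiguilen
surface: gizakiguilen

cell NUM=ne, TOR=pa, SUR=pa:
underlying: gisakig-e-oz-ln
1. p -> b, s -> z, t -> d / V _ V: fires at position(s) 3: gizakigeozln
2. 0 -> e / C _ C #: inserts after position(s) 11: gizakigeozlen
surface: gizakigeozlen

cell NUM=gu, TOR=ra, SUR=ol:
underlying: gisakig-mo-i-vu
1. p -> b, s -> z, t -> d / V _ V: fires at position(s) 3: gizakigmoivu
2. 0 -> e / C _ C #: no change
surface: gizakigmoivu


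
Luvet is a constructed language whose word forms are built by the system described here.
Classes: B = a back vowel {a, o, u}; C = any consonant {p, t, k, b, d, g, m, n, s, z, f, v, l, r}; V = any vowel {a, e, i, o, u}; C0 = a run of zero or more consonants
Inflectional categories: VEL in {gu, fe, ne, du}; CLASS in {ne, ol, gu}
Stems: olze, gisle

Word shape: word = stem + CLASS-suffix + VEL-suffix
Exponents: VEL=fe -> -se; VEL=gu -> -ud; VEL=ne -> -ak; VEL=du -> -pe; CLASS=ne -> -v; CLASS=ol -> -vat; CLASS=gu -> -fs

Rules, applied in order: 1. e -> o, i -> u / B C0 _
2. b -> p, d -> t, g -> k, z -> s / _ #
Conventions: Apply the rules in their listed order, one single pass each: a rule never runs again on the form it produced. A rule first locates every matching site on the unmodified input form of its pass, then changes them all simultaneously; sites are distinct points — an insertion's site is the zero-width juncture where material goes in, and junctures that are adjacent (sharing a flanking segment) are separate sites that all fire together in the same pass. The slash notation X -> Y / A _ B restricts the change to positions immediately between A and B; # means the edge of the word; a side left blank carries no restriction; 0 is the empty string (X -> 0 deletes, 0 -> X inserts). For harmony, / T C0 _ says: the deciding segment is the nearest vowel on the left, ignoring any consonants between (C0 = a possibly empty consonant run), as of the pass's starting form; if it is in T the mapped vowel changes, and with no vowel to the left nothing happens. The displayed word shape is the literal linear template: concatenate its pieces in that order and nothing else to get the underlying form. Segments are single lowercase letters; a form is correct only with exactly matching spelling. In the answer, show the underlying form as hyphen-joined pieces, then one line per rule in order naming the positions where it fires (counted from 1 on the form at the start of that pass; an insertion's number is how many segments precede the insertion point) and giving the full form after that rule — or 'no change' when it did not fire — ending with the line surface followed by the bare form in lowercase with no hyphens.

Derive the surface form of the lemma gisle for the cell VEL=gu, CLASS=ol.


underlying: gisle-vat-ud
1. e -> o, i -> u / B C0 _: no change
2. b -> p, d -> t, g -> k, z -> s / _ #: fires at position(s) 10: gislevatut
surface: gislevatut


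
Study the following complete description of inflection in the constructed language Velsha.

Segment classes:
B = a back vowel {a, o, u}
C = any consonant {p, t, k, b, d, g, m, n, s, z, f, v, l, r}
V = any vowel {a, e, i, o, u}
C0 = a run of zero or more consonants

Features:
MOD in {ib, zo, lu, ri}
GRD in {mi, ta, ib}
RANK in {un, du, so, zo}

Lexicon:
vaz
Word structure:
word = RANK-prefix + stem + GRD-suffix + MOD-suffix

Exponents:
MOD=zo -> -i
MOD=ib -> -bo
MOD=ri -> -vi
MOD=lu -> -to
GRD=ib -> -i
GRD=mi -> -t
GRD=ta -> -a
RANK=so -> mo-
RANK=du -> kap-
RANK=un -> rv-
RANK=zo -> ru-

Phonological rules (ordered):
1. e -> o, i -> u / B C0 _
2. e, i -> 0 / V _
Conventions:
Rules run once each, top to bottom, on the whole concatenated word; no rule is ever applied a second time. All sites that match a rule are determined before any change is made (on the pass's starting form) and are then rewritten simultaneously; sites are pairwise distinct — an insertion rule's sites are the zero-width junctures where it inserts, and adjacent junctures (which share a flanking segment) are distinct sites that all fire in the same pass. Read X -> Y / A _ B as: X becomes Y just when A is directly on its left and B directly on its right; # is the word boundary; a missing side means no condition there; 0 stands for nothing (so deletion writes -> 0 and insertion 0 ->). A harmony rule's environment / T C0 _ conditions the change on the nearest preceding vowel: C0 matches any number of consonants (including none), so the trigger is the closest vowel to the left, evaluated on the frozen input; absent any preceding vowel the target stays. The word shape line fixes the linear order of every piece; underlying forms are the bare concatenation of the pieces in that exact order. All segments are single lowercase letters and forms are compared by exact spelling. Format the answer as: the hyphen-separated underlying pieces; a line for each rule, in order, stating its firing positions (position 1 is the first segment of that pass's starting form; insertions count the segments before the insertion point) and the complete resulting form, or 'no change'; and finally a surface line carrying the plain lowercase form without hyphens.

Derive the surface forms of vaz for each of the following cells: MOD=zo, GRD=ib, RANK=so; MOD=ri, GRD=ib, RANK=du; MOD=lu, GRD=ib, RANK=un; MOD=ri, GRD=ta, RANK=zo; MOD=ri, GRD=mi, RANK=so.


cell MOD=zo, GRD=ib, RANK=so:
underlying: mo-vaz-i-i
1. e -> o, i -> u / B C0 _: fires at position(s) 6: movazui
2. e, i -> 0 / V _: fires at position(s) 7: movazu
surface: movazu

cell MOD=ri, GRD=ib, RANK=du:
underlying: kap-vaz-i-vi
1. e -> o, i -> u / B C0 _: fires at position(s) 7: kapvazuvi
2. e, i -> 0 / V _: no change
surface: kapvazuvi

cell MOD=lu, GRD=ib, RANK=un:
underlying: rv-vaz-i-to
1. e -> o, i -> u / B C0 _: fires at position(s) 6: rvvazuto
2. e, i -> 0 / V _: no change
surface: rvvazuto

cell MOD=ri, GRD=ta, RANK=zo:
underlying: ru-vaz-a-vi
1. e -> o, i -> u / B C0 _: fires at position(s) 8: ruvazavu
2. e, i -> 0 / V _: no change
surface: ruvazavu

cell MOD=ri, GRD=mi, RANK=so:
underlying: mo-vaz-t-vi
1. e -> o, i -> u / B C0 _: fires at position(s) 8: movaztvu
2. e, i -> 0 / V _: no change
surface: movaztvu


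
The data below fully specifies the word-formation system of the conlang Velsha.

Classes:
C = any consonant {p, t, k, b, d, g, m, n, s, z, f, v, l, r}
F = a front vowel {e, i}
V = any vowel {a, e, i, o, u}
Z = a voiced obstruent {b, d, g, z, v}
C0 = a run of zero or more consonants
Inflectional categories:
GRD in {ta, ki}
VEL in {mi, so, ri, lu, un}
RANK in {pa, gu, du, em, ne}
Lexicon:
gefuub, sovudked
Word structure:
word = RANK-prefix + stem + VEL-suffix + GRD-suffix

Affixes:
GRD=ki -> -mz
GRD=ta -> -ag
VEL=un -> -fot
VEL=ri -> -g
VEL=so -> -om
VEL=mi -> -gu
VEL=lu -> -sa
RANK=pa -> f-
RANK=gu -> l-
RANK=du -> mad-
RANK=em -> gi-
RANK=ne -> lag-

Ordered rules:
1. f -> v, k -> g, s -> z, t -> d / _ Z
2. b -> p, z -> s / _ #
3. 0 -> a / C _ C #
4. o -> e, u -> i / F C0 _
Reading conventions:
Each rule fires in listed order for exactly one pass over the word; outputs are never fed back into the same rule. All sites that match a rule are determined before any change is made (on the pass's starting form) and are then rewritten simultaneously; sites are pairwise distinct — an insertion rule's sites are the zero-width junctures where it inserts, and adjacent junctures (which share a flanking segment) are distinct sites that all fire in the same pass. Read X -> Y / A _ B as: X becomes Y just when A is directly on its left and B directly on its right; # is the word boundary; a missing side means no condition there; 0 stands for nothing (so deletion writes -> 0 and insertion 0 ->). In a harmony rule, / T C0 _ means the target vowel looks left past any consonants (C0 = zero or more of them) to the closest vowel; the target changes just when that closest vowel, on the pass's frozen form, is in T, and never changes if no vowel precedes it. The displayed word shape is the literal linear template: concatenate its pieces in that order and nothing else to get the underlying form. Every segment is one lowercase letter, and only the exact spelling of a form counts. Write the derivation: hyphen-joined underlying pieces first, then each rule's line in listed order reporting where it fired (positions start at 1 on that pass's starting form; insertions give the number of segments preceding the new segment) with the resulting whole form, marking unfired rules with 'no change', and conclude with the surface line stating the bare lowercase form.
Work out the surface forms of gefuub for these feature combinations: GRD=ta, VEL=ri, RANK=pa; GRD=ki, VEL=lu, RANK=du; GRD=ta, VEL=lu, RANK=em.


cell GRD=ta, VEL=ri, RANK=pa:
underlying: f-gefuub-g-ag
1. f -> v, k -> g, s -> z, t -> d / _ Z: fires at position(s) 1: vgefuubgag
2. b -> p, z -> s / _ #: no change
3. 0 -> a / C _ C #: no change
4. o -> e, u -> i / F C0 _: fires at position(s) 5: vgefiubgag
surface: vgefiubgag

cell GRD=ki, VEL=lu, RANK=du:
underlying: mad-gefuub-sa-mz
1. f -> v, k -> g, s -> z, t -> d / _ Z: no change
2. b -> p, z -> s / _ #: fires at position(s) 13: madgefuubsams
3. 0 -> a / C _ C #: inserts after position(s) 12: madgefuubsamas
4. o -> e, u -> i / F C0 _: fires at position(s) 7: madgefiubsamas
surface: madgefiubsamas

cell GRD=ta, VEL=lu, RANK=em:
underlying: gi-gefuub-sa-ag
1. f -> v, k -> g, s -> z, t -> d / _ Z: no change
2. b -> p, z -> s / _ #: no change
3. 0 -> a / C _ C #: no change
4. o -> e, u -> i / F C0 _: fires at position(s) 6: gigefiubsaag
surface: gigefiubsaag


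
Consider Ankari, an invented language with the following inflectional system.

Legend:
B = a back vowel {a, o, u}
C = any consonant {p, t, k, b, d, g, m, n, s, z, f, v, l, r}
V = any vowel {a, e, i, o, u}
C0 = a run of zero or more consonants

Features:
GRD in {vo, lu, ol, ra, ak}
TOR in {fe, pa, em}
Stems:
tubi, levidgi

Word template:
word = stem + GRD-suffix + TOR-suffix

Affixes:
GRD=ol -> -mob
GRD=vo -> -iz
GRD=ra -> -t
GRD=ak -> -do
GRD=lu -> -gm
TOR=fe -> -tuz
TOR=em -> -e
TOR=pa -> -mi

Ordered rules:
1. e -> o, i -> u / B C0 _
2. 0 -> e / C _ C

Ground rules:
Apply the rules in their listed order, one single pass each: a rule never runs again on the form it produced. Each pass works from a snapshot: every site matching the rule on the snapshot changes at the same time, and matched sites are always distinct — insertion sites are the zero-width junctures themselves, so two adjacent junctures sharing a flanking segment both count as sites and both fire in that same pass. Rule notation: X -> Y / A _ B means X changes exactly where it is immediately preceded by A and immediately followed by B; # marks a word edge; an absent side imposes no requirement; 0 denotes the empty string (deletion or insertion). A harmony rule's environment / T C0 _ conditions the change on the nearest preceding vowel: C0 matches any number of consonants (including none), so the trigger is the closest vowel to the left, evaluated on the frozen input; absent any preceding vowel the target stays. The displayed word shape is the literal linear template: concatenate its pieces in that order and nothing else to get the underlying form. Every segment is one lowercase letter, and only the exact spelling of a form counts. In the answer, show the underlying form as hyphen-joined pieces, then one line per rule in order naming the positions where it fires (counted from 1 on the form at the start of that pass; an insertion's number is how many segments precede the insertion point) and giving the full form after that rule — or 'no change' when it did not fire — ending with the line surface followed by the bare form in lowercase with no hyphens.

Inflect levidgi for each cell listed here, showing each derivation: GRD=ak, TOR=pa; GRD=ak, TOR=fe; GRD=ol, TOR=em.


cell GRD=ak, TOR=pa:
underlying: levidgi-do-mi
1. e -> o, i -> u / B C0 _: fires at position(s) 11: levidgidomu
2. 0 -> e / C _ C: inserts after position(s) 5: levidegidomu
surface: levidegidomu

cell GRD=ak, TOR=fe:
underlying: levidgi-do-tuz
1. e -> o, i -> u / B C0 _: no change
2. 0 -> e / C _ C: inserts after position(s) 5: levidegidotuz
surface: levidegidotuz

cell GRD=ol, TOR=em:
underlying: levidgi-mob-e
1. e -> o, i -> u / B C0 _: fires at position(s) 11: levidgimobo
2. 0 -> e / C _ C: inserts after position(s) 5: levidegimobo
surface: levidegimobo


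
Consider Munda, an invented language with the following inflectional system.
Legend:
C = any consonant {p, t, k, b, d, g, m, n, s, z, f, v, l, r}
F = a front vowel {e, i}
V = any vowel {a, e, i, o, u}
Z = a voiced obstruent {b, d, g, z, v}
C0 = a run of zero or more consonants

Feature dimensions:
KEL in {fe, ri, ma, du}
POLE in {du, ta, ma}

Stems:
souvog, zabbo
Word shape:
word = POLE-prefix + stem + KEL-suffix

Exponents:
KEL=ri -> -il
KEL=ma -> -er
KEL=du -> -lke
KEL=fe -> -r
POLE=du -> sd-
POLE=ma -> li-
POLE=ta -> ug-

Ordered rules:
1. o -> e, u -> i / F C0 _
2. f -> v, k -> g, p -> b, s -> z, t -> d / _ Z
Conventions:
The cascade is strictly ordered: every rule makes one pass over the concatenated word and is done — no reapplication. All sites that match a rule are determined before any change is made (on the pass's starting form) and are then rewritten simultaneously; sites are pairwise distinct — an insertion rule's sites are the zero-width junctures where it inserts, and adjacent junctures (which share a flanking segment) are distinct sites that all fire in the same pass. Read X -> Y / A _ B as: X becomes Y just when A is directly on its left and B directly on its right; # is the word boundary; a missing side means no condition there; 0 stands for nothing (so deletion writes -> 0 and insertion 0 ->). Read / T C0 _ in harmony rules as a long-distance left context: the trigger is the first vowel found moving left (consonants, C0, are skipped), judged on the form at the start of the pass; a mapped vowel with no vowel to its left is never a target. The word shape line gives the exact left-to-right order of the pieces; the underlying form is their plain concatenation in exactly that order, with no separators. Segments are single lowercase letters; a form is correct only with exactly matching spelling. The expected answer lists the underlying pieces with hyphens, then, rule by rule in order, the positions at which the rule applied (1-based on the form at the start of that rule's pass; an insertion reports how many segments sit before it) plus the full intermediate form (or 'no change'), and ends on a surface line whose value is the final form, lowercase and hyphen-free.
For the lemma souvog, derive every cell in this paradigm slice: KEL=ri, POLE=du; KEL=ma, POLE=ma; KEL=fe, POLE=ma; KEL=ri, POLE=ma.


cell KEL=ri, POLE=du:
underlying: sd-souvog-il
1. o -> e, u -> i / F C0 _: no change
2. f -> v, k -> g, p -> b, s -> z, t -> d / _ Z: fires at position(s) 1: zdsouvogil
surface: zdsouvogil

cell KEL=ma, POLE=ma:
underlying: li-souvog-er
1. o -> e, u -> i / F C0 _: fires at position(s) 4: liseuvoger
2. f -> v, k -> g, p -> b, s -> z, t -> d / _ Z: no change
surface: liseuvoger

cell KEL=fe, POLE=ma:
underlying: li-souvog-r
1. o -> e, u -> i / F C0 _: fires at position(s) 4: liseuvogr
2. f -> v, k -> g, p -> b, s -> z, t -> d / _ Z: no change
surface: liseuvogr

cell KEL=ri, POLE=ma:
underlying: li-souvog-il
1. o -> e, u -> i / F C0 _: fires at position(s) 4: liseuvogil
2. f -> v, k -> g, p -> b, s -> z, t -> d / _ Z: no change
surface: liseuvogil


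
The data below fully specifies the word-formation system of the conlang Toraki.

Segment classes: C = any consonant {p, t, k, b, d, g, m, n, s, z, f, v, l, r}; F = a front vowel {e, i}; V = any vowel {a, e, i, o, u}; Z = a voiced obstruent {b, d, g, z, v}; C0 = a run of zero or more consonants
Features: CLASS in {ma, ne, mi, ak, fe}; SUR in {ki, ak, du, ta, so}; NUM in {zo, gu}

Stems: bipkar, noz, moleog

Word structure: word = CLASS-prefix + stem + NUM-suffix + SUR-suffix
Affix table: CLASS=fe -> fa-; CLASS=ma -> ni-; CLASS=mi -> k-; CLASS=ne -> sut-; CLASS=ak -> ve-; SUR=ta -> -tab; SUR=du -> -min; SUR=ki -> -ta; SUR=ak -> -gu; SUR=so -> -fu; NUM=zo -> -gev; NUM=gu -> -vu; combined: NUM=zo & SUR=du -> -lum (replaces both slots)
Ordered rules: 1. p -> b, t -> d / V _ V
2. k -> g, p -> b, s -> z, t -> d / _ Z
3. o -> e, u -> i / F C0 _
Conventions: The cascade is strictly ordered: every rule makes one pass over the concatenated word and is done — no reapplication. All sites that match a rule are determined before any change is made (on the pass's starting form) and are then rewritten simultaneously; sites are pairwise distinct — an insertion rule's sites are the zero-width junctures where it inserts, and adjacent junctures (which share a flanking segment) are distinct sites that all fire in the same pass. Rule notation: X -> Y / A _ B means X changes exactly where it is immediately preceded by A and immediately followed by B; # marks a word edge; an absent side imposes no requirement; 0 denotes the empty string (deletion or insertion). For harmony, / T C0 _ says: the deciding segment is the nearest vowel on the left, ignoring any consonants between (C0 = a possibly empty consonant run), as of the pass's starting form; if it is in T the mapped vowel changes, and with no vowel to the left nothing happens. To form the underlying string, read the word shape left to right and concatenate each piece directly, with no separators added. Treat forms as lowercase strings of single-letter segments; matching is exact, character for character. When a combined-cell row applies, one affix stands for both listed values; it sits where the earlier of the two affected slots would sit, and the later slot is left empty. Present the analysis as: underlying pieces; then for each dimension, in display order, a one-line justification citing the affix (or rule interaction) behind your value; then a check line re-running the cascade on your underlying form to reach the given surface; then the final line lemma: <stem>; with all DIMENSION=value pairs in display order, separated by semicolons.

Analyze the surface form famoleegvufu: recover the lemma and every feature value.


underlying: fa-moleog-vu-fu
CLASS=fe - signalled by the affix fa-
SUR=so - signalled by the affix -fu
NUM=gu - signalled by the affix -vu
check: famoleogvufu -> famoleogvufu -> famoleogvufu -> famoleegvufu
lemma: moleog; CLASS=fe; SUR=so; NUM=gu


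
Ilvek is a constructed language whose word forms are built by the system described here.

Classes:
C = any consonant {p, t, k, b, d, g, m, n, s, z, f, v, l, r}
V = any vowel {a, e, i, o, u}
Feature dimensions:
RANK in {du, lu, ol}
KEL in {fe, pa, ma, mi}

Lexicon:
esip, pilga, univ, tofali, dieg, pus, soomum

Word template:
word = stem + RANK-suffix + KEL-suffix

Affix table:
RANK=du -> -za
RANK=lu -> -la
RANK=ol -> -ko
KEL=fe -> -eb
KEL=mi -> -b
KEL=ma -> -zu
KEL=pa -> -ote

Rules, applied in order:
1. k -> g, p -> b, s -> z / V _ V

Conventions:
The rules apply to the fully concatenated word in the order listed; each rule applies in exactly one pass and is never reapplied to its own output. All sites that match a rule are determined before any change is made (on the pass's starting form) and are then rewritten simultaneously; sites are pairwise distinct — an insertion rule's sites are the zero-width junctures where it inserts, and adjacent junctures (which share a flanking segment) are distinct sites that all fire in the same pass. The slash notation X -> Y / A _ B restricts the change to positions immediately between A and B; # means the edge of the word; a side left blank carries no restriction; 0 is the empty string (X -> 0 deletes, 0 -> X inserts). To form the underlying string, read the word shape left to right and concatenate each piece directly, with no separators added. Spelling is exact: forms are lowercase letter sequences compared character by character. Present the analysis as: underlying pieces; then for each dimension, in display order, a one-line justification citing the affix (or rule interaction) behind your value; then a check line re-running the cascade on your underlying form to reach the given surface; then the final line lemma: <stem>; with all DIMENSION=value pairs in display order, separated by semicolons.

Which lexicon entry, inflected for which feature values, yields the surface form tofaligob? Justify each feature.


underlying: tofali-ko-b
RANK=ol - signalled by the affix -ko
KEL=mi - signalled by the affix -b
check: tofalikob -> tofaligob
lemma: tofali; RANK=ol; KEL=mi


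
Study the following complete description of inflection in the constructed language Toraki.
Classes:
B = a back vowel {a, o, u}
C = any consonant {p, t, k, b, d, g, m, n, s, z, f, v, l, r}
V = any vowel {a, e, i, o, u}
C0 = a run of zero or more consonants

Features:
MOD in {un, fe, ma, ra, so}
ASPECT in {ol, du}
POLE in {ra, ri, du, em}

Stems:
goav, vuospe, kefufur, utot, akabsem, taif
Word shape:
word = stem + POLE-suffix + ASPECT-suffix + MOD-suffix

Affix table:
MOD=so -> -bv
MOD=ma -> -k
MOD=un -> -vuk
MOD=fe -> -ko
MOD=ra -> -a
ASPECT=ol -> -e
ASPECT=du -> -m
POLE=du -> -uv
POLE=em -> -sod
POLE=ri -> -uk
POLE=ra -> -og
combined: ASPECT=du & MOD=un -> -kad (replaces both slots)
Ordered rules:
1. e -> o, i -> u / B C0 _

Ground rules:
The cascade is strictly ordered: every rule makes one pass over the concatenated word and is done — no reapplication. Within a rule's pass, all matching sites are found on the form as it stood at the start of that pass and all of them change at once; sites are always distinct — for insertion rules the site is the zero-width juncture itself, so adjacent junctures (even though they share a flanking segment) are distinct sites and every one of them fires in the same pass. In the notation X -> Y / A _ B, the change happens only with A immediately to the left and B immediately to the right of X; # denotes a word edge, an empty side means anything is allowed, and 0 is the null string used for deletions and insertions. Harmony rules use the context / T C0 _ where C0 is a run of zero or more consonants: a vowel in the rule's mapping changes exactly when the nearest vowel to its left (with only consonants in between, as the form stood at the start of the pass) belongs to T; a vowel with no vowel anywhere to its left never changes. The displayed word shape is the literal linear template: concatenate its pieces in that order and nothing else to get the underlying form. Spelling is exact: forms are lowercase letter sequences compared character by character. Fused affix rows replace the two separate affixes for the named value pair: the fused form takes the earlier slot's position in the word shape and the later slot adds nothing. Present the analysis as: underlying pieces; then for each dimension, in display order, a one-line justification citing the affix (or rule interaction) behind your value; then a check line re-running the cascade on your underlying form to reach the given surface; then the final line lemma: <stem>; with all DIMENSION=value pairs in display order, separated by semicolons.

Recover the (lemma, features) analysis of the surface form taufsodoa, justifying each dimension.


underlying: taif-sod-e-a
MOD=ra - signalled by the affix -a
ASPECT=ol - signalled by the affix -e
POLE=em - signalled by the affix -sod
check: taifsodea -> taufsodoa
lemma: taif; MOD=ra; ASPECT=ol; POLE=em


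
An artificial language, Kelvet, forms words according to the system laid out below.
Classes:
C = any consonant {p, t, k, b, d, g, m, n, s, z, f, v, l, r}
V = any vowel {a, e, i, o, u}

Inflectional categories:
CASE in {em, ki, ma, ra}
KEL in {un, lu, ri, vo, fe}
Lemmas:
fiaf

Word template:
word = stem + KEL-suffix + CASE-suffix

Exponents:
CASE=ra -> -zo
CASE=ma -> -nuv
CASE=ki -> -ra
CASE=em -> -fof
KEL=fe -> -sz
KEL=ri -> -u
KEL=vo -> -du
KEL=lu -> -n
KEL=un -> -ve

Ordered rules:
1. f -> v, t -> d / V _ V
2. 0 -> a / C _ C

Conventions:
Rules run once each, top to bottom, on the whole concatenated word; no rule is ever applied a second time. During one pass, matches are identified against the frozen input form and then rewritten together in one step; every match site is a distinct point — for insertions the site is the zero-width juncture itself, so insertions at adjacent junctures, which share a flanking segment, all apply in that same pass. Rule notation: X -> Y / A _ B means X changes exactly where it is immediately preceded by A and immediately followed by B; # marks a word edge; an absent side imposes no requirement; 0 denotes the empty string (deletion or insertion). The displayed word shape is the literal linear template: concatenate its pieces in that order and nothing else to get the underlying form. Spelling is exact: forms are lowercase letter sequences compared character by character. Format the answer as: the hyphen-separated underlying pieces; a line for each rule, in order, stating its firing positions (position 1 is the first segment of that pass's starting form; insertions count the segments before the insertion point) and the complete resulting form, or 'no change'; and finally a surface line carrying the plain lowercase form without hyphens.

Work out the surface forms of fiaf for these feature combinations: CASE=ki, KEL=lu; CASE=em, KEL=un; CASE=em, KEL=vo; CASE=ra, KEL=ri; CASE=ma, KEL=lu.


cell CASE=ki, KEL=lu:
underlying: fiaf-n-ra
1. f -> v, t -> d / V _ V: no change
2. 0 -> a / C _ C: inserts after position(s) 4, 5: fiafanara
surface: fiafanara

cell CASE=em, KEL=un:
underlying: fiaf-ve-fof
1. f -> v, t -> d / V _ V: fires at position(s) 7: fiafvevof
2. 0 -> a / C _ C: inserts after position(s) 4: fiafavevof
surface: fiafavevof

cell CASE=em, KEL=vo:
underlying: fiaf-du-fof
1. f -> v, t -> d / V _ V: fires at position(s) 7: fiafduvof
2. 0 -> a / C _ C: inserts after position(s) 4: fiafaduvof
surface: fiafaduvof

cell CASE=ra, KEL=ri:
underlying: fiaf-u-zo
1. f -> v, t -> d / V _ V: fires at position(s) 4: fiavuzo
2. 0 -> a / C _ C: no change
surface: fiavuzo

cell CASE=ma, KEL=lu:
underlying: fiaf-n-nuv
1. f -> v, t -> d / V _ V: no change
2. 0 -> a / C _ C: inserts after position(s) 4, 5: fiafananuv
surface: fiafananuv


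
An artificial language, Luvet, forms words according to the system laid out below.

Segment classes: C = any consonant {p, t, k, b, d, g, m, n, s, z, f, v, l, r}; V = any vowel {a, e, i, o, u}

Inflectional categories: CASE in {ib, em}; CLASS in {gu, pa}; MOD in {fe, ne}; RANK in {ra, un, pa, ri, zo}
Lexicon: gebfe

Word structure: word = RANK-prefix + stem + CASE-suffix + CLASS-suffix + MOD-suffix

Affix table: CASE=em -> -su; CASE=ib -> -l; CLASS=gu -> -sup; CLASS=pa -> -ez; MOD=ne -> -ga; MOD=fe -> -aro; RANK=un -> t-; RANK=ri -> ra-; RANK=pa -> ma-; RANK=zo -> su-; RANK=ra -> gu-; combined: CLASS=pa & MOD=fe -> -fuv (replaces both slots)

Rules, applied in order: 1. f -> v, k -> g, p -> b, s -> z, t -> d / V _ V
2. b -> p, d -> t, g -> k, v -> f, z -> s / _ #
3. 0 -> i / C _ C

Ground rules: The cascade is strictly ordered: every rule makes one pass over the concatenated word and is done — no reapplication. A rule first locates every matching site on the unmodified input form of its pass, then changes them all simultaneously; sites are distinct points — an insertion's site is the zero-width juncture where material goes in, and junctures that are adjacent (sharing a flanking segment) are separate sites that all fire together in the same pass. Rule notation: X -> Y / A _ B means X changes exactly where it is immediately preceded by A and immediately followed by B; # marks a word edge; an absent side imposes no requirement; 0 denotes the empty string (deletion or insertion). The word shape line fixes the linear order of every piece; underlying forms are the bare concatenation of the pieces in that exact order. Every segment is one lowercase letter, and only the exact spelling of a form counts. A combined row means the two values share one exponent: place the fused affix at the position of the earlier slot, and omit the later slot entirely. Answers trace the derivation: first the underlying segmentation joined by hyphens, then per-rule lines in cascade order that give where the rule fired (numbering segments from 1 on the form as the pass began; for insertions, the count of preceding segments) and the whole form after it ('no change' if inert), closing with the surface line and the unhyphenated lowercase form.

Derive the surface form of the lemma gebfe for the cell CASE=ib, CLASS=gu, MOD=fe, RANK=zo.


underlying: su-gebfe-l-sup-aro
1. f -> v, k -> g, p -> b, s -> z, t -> d / V _ V: fires at position(s) 11: sugebfelsubaro
2. b -> p, d -> t, g -> k, v -> f, z -> s / _ #: no change
3. 0 -> i / C _ C: inserts after position(s) 5, 8: sugebifelisubaro
surface: sugebifelisubaro


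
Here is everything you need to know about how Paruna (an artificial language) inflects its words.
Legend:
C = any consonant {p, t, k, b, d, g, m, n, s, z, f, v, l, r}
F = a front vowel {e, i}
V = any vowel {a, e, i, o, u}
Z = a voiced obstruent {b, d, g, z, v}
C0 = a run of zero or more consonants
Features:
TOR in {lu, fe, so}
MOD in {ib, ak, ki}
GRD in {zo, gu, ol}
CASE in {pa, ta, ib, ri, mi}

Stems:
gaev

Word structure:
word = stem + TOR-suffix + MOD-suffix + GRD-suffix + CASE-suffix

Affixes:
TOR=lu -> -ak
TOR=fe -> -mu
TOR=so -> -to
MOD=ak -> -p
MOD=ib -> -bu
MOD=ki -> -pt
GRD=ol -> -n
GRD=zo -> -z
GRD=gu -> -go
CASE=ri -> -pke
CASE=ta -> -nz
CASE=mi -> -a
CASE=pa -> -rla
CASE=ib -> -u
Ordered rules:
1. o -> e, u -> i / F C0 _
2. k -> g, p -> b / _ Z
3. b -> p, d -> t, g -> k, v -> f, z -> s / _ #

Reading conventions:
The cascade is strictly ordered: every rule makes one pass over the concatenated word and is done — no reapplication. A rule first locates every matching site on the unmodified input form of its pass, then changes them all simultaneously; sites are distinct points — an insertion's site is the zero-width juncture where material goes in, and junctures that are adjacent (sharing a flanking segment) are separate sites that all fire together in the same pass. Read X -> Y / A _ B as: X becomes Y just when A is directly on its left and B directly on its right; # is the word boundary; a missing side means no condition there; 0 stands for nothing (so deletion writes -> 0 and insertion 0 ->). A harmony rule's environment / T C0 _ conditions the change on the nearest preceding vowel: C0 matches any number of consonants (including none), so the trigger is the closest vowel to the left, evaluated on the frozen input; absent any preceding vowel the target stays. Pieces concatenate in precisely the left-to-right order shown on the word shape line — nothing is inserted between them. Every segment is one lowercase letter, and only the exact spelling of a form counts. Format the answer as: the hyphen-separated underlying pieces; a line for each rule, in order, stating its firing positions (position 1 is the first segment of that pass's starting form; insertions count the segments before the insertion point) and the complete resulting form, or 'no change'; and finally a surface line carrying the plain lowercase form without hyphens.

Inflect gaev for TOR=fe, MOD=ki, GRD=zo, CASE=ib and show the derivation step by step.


underlying: gaev-mu-pt-z-u
1. o -> e, u -> i / F C0 _: fires at position(s) 6: gaevmiptzu
2. k -> g, p -> b / _ Z: no change
3. b -> p, d -> t, g -> k, v -> f, z -> s / _ #: no change
surface: gaevmiptzu


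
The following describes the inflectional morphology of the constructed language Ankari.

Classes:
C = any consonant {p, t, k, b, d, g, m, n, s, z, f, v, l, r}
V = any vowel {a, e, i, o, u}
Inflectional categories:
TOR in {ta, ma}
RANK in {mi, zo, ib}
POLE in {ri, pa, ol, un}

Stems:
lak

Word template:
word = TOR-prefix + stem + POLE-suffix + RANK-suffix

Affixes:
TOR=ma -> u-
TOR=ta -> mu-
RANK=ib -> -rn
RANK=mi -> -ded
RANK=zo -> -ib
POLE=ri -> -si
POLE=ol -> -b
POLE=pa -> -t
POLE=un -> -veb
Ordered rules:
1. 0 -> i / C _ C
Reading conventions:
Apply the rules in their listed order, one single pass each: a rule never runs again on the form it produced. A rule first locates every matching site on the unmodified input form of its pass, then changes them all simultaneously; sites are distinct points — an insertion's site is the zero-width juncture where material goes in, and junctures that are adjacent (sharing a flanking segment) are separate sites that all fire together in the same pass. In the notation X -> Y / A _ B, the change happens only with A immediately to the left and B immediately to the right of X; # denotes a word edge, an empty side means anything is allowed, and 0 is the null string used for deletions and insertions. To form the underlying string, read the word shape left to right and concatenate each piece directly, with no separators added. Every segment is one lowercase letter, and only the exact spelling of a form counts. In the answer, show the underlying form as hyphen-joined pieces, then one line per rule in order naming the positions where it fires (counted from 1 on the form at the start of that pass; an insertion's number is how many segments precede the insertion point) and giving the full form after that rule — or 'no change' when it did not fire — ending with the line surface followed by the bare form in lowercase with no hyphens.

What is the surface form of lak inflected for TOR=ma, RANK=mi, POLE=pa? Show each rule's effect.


underlying: u-lak-t-ded
1. 0 -> i / C _ C: inserts after position(s) 4, 5: ulakitided
surface: ulakitided
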